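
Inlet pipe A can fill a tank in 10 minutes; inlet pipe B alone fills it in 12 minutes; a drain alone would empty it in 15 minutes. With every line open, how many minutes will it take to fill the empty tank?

Net rate = 1/10 + 1/12 − 1/15 = (6 + 5 − 4)/60 = 7/60 per minute.
Filling time = 1 ÷ (7/60) = 60/7 minutes.

60/7 minutes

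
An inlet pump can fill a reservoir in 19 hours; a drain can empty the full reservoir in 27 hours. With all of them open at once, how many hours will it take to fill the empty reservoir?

Net rate = 1/19 − 1/27 = (27 − 19)/513 = 8/513 per hour.
Filling time = 1 ÷ (8/513) = 513/8 hours.

513/8 hours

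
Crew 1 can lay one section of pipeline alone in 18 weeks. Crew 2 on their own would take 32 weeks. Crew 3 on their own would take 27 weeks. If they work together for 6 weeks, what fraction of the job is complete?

107/144

Combined rate: 1/18 + 1/32 + 1/27 = (48 + 27 + 32)/864 = 107/864 per week.
In 6 weeks they complete 6·107/864 = 107/144 of the job.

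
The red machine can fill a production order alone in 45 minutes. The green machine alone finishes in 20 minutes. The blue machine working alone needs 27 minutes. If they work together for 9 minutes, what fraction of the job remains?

Combined rate: 1/45 + 1/20 + 1/27 = (12 + 27 + 20)/540 = 59/540 per minute.
In 9 minutes they complete 9·59/540 = 59/60 of the job.
So 1/60 remains.

1/60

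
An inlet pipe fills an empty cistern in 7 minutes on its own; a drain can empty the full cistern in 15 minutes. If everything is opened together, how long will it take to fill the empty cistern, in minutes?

105/8 minutes

Net rate = 1/7 − 1/15 = (15 − 7)/105 = 8/105 per minute.
Filling time = 1 ÷ (8/105) = 105/8 minutes.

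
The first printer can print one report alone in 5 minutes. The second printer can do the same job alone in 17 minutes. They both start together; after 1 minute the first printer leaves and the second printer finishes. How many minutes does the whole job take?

In the first 1 minute the combined rate is 22/85, so 22/85 of the job is done, leaving 63/85.
After the first printer leaves the rate is 1/17 per minute; the remaining 63/85 takes 63/5 minutes.
Total = 1 + 63/5 = 68/5 minutes.

68/5 minutes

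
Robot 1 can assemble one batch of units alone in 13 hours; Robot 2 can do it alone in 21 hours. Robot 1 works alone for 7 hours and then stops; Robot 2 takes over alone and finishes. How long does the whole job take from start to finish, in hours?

217/13 hours

In 7 hours Robot 1 does 7/13 of the job, leaving 6/13.
Robot 2 works at 1/21 per hour, so finishing takes 6/13 ÷ 1/21 = 126/13 hours.
Total time = 7 + 126/13 = 217/13 hours.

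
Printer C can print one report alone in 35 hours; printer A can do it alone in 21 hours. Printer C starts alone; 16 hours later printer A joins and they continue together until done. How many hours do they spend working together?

57/8 hours

In 16 hours printer C does 16/35 of the job, leaving 19/35.
Printer C and printer A together work at 8/105 per hour, so finishing takes 19/35 ÷ 8/105 = 57/8 hours.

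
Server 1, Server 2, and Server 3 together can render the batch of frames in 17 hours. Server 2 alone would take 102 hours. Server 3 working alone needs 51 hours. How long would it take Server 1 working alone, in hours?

Combined rate is 1/17 per hour.
Known contribution: 1/102 + 1/51 = (1 + 2)/102 = 3/102 = 1/34 per hour.
So Server 1's rate is 1/17 − 1/34 = 1/34, meaning 34 hours alone.

34 hours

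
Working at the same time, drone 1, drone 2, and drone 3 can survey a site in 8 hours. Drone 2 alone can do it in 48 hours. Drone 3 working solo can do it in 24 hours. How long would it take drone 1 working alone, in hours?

16 hours

Combined rate is 1/8 per hour.
Known contribution: 1/48 + 1/24 = (1 + 2)/48 = 3/48 = 1/16 per hour.
So drone 1's rate is 1/8 − 1/16 = 1/16, meaning 16 hours alone.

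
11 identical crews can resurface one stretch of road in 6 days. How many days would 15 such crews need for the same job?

Total work is 11·6 = 66 crew-days.
With 15 crews: 66/15 = 22/5 days.

22/5 days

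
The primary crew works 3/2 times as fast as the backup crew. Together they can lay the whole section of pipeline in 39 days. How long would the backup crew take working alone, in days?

195/2 days

Let the backup crew's rate be r; then the primary crew's rate is (3/2)r, so together (3/2 + 1)r = (5/2)r = 1/39.
Thus r = 2/195 per day.
The backup crew alone: 195/2 days; the primary crew alone: 65 days.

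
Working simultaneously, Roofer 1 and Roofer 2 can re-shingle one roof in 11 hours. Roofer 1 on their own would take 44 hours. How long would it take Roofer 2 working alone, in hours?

44/3 hours

Combined rate is 1/11 per hour.
Known contribution: 1/44 per hour.
So Roofer 2's rate is 1/11 − 1/44 = 3/44, meaning 44/3 hours alone.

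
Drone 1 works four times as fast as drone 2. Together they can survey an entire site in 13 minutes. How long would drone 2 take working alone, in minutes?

65 minutes

Let drone 2's rate be r; then drone 1's rate is 4r, so together (4 + 1)r = 5r = 1/13.
Thus r = 1/65 per minute.
Drone 2 alone: 65 minutes; drone 1 alone: 65/4 minutes.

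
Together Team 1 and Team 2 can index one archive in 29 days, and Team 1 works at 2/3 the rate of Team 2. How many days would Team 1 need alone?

Let Team 2's rate be r; then Team 1's rate is (2/3)r, so together (2/3 + 1)r = (5/3)r = 1/29.
Thus r = 3/145 per day.
Team 2 alone: 145/3 days; Team 1 alone: 145/2 days.

145/2 days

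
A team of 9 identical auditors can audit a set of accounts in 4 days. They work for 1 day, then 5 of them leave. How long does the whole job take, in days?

One auditor does 1/36 of the job per day.
After 1 day with 9 auditors, 1/4 is done (3/4 left).
With 4 auditors the rate is 4/36 = 1/9, so the rest takes 3/4 ÷ 1/9 = 27/4 days.
Total = 1 + 27/4 = 31/4 days.

31/4 days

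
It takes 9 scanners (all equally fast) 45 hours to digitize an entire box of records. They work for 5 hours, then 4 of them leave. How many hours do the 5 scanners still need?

One scanner does 1/405 of the job per hour.
After 5 hours with 9 scanners, 1/9 is done (8/9 left).
With 5 scanners the rate is 5/405 = 1/81, so the rest takes 8/9 ÷ 1/81 = 72 hours.

72 hours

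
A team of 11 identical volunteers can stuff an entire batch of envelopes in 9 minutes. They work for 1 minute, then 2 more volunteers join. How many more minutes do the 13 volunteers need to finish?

88/13 minutes

One volunteer does 1/99 of the job per minute.
After 1 minute with 11 volunteers, 1/9 is done (8/9 left).
With 13 volunteers the rate is 13/99, so the rest takes 8/9 ÷ 13/99 = 88/13 minutes.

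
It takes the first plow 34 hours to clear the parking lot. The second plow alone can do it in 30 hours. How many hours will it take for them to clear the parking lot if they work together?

255/16 hours

Combined rate: 1/34 + 1/30 = (15 + 17)/510 = 32/510 = 16/255 per hour.
Time = 1 ÷ (16/255) = 255/16 hours.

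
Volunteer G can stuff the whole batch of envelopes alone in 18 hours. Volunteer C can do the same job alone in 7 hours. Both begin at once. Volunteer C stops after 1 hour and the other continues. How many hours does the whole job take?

108/7 hours

In the first 1 hour the combined rate is 25/126, so 25/126 of the job is done, leaving 101/126.
After volunteer C leaves the rate is 1/18 per hour; the remaining 101/126 takes 101/7 hours.
Total = 1 + 101/7 = 108/7 hours.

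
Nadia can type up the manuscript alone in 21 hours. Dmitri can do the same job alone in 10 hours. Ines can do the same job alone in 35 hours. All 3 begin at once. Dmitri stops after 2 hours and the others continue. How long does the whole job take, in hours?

In the first 2 hours the combined rate is 37/210, so 37/105 of the job is done, leaving 68/105.
After Dmitri leaves the rate is 8/105 per hour; the remaining 68/105 takes 17/2 hours.
Total = 2 + 17/2 = 21/2 hours.

21/2 hours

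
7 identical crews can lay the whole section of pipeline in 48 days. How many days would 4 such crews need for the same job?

Total work is 7·48 = 336 crew-days.
With 4 crews: 336/4 = 84 days.

84 days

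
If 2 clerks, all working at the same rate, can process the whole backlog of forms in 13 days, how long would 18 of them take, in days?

Total work is 2·13 = 26 clerk-days.
With 18 clerks: 26/18 = 13/9 days.

13/9 days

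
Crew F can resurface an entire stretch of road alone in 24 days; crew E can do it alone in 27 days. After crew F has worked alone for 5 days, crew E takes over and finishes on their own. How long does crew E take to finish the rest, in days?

In 5 days crew F does 5/24 of the job, leaving 19/24.
Crew E works at 1/27 per day, so finishing takes 19/24 ÷ 1/27 = 171/8 days.

171/8 days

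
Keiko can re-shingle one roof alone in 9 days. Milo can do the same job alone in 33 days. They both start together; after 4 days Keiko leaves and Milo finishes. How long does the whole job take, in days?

55/3 days

In the first 4 days the combined rate is 14/99, so 56/99 of the job is done, leaving 43/99.
After Keiko leaves the rate is 1/33 per day; the remaining 43/99 takes 43/3 days.
Total = 4 + 43/3 = 55/3 days.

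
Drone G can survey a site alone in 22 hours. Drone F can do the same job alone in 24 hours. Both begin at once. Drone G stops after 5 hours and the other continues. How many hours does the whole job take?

204/11 hours

In the first 5 hours the combined rate is 23/264, so 115/264 of the job is done, leaving 149/264.
After Drone G leaves the rate is 1/24 per hour; the remaining 149/264 takes 149/11 hours.
Total = 5 + 149/11 = 204/11 hours.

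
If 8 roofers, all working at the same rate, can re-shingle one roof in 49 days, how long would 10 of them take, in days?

Total work is 8·49 = 392 roofer-days.
With 10 roofers: 392/10 = 196/5 days.

196/5 days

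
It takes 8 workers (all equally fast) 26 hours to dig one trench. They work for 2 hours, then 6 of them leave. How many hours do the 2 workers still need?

96 hours

One worker does 1/208 of the job per hour.
After 2 hours with 8 workers, 1/13 is done (12/13 left).
With 2 workers the rate is 2/208 = 1/104, so the rest takes 12/13 ÷ 1/104 = 96 hours.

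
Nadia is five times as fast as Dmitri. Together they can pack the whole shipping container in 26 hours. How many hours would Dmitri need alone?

Let Dmitri's rate be r; then Nadia's rate is 5r, so together (5 + 1)r = 6r = 1/26.
Thus r = 1/156 per hour.
Dmitri alone: 156 hours; Nadia alone: 156/5 hours.

156 hours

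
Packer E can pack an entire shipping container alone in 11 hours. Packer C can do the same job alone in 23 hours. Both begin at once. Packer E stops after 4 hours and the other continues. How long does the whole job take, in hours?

In the first 4 hours the combined rate is 34/253, so 136/253 of the job is done, leaving 117/253.
After packer E leaves the rate is 1/23 per hour; the remaining 117/253 takes 117/11 hours.
Total = 4 + 117/11 = 161/11 hours.

161/11 hours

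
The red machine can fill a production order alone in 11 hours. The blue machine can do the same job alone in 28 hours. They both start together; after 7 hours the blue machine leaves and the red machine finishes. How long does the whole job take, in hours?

33/4 hours

In the first 7 hours the combined rate is 39/308, so 39/44 of the job is done, leaving 5/44.
After the blue machine leaves the rate is 1/11 per hour; the remaining 5/44 takes 5/4 hours.
Total = 7 + 5/4 = 33/4 hours.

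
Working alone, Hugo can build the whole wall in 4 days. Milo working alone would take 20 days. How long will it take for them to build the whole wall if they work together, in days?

10/3 days

With two workers the combined time is the product over the sum: 4·20/(4+20) = 80/24 = 10/3 days.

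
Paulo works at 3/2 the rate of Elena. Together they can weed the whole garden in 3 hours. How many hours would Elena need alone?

Let Elena's rate be r; then Paulo's rate is (3/2)r, so together (3/2 + 1)r = (5/2)r = 1/3.
Thus r = 2/15 per hour.
Elena alone: 15/2 hours; Paulo alone: 5 hours.

15/2 hours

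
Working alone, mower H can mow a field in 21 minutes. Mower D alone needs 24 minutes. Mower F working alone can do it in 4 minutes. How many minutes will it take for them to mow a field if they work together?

56/19 minutes

Combined rate: 1/21 + 1/24 + 1/4 = (8 + 7 + 42)/168 = 57/168 = 19/56 per minute.
Time = 1 ÷ (19/56) = 56/19 minutes.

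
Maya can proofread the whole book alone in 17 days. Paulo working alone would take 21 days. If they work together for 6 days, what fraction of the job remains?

Combined rate: 1/17 + 1/21 = (21 + 17)/357 = 38/357 per day.
In 6 days they complete 6·38/357 = 76/119 of the job.
So 43/119 remains.

43/119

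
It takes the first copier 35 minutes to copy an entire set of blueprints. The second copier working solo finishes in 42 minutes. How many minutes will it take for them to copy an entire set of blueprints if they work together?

With two workers the combined time is the product over the sum: 35·42/(35+42) = 1470/77 = 210/11 minutes.

210/11 minutes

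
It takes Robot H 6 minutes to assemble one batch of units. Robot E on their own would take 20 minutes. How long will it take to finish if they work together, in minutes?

60/13 minutes

With two workers the combined time is the product over the sum: 6·20/(6+20) = 120/26 = 60/13 minutes.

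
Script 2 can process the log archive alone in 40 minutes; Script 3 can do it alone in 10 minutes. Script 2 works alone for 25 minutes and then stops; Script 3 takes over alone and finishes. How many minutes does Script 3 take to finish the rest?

15/4 minutes

In 25 minutes Script 2 does 25/40 = 5/8 of the job, leaving 3/8.
Script 3 works at 1/10 per minute, so finishing takes 3/8 ÷ 1/10 = 15/4 minutes.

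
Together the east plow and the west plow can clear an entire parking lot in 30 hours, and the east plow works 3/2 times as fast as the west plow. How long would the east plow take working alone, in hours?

50 hours

Let the west plow's rate be r; then the east plow's rate is (3/2)r, so together (3/2 + 1)r = (5/2)r = 1/30.
Thus r = 1/75 per hour.
The west plow alone: 75 hours; the east plow alone: 50 hours.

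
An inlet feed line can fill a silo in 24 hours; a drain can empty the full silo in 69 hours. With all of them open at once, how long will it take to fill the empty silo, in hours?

Net rate = 1/24 − 1/69 = (23 − 8)/552 = 15/552 = 5/184 per hour.
Filling time = 1 ÷ (5/184) = 184/5 hours.

184/5 hours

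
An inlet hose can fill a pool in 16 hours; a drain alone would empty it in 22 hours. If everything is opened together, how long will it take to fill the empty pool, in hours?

176/3 hours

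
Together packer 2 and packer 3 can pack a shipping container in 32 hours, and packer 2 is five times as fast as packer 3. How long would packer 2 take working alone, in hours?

Let packer 3's rate be r; then packer 2's rate is 5r, so together (5 + 1)r = 6r = 1/32.
Thus r = 1/192 per hour.
Packer 3 alone: 192 hours; packer 2 alone: 192/5 hours.

192/5 hours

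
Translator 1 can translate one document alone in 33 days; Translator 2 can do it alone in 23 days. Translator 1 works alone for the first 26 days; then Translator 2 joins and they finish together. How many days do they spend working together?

23/8 days

In 26 days Translator 1 does 26/33 of the job, leaving 7/33.
Translator 1 and Translator 2 together work at 56/759 per day, so finishing takes 7/33 ÷ 56/759 = 23/8 days.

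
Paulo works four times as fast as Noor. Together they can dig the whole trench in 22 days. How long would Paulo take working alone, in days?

55/2 days

Let Noor's rate be r; then Paulo's rate is 4r, so together (4 + 1)r = 5r = 1/22.
Thus r = 1/110 per day.
Noor alone: 110 days; Paulo alone: 55/2 days.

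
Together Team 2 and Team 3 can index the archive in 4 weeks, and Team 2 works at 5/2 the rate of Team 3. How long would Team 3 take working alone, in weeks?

Let Team 3's rate be r; then Team 2's rate is (5/2)r, so together (5/2 + 1)r = (7/2)r = 1/4.
Thus r = 1/14 per week.
Team 3 alone: 14 weeks; Team 2 alone: 28/5 weeks.

14 weeks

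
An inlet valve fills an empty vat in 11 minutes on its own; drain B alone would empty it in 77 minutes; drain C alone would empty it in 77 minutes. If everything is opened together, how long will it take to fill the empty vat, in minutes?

Net rate = 1/11 − 1/77 − 1/77 = (7 − 1 − 1)/77 = 5/77 per minute.
Filling time = 1 ÷ (5/77) = 77/5 minutes.

77/5 minutes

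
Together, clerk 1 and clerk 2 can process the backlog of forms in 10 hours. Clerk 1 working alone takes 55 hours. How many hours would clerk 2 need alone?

Combined rate is 1/10 per hour.
Known contribution: 1/55 per hour.
So clerk 2's rate is 1/10 − 1/55 = 9/110, meaning 110/9 hours alone.

110/9 hours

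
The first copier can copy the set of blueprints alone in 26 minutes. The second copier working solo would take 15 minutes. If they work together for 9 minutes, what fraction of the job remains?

7/130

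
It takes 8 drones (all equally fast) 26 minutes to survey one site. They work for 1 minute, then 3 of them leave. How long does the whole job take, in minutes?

41 minutes

One drone does 1/208 of the job per minute.
After 1 minute with 8 drones, 1/26 is done (25/26 left).
With 5 drones the rate is 5/208, so the rest takes 25/26 ÷ 5/208 = 40 minutes.
Total = 1 + 40 = 41 minutes.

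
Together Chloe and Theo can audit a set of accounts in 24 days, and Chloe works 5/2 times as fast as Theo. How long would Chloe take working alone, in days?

Let Theo's rate be r; then Chloe's rate is (5/2)r, so together (5/2 + 1)r = (7/2)r = 1/24.
Thus r = 1/84 per day.
Theo alone: 84 days; Chloe alone: 168/5 days.

168/5 days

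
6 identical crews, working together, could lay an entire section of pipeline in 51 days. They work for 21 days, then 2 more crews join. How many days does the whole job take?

One crew does 1/306 of the job per day.
After 21 days with 6 crews, 7/17 is done (10/17 left).
With 8 crews the rate is 8/306 = 4/153, so the rest takes 10/17 ÷ 4/153 = 45/2 days.
Total = 21 + 45/2 = 87/2 days.

87/2 days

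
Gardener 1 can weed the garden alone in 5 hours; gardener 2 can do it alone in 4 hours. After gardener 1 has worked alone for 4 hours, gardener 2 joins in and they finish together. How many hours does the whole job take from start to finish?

In 4 hours gardener 1 does 4/5 of the job, leaving 1/5.
Gardener 1 and gardener 2 together work at 9/20 per hour, so finishing takes 1/5 ÷ 9/20 = 4/9 hours.
Total time = 4 + 4/9 = 40/9 hours.

40/9 hours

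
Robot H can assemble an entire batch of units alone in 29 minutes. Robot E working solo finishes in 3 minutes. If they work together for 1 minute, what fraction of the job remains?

55/87

Combined rate: 1/29 + 1/3 = (3 + 29)/87 = 32/87 per minute.
In 1 minute they complete 1·32/87 = 32/87 of the job.
So 55/87 remains.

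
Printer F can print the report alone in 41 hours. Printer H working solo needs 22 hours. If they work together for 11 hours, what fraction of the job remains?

19/82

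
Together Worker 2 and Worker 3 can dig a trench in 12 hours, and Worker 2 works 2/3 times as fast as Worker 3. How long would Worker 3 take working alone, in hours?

20 hours

Let Worker 3's rate be r; then Worker 2's rate is (2/3)r, so together (2/3 + 1)r = (5/3)r = 1/12.
Thus r = 1/20 per hour.
Worker 3 alone: 20 hours; Worker 2 alone: 30 hours.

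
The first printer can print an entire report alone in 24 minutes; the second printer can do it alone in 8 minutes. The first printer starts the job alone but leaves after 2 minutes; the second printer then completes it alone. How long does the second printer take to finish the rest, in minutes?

22/3 minutes

In 2 minutes the first printer does 2/24 = 1/12 of the job, leaving 11/12.
The second printer works at 1/8 per minute, so finishing takes 11/12 ÷ 1/8 = 22/3 minutes.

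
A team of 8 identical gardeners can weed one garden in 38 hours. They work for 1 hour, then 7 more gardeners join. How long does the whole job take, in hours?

One gardener does 1/304 of the job per hour.
After 1 hour with 8 gardeners, 1/38 is done (37/38 left).
With 15 gardeners the rate is 15/304, so the rest takes 37/38 ÷ 15/304 = 296/15 hours.
Total = 1 + 296/15 = 311/15 hours.

311/15 hours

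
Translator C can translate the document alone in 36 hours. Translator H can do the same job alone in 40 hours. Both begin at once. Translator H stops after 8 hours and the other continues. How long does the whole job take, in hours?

144/5 hours

In the first 8 hours the combined rate is 19/360, so 19/45 of the job is done, leaving 26/45.
After Translator H leaves the rate is 1/36 per hour; the remaining 26/45 takes 104/5 hours.
Total = 8 + 104/5 = 144/5 hours.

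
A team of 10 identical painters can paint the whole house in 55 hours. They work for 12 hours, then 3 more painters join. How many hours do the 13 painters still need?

One painter does 1/550 of the job per hour.
After 12 hours with 10 painters, 12/55 is done (43/55 left).
With 13 painters the rate is 13/550, so the rest takes 43/55 ÷ 13/550 = 430/13 hours.

430/13 hours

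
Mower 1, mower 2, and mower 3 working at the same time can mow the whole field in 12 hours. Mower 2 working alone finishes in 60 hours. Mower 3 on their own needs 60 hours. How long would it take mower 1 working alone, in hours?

20 hours

Combined rate is 1/12 per hour.
Known contribution: 1/60 + 1/60 = (1 + 1)/60 = 2/60 = 1/30 per hour.
So mower 1's rate is 1/12 − 1/30 = 1/20, meaning 20 hours alone.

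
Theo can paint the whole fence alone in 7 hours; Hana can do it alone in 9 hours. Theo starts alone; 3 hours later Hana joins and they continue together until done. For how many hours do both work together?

In 3 hours Theo does 3/7 of the job, leaving 4/7.
Theo and Hana together work at 16/63 per hour, so finishing takes 4/7 ÷ 16/63 = 9/4 hours.

9/4 hours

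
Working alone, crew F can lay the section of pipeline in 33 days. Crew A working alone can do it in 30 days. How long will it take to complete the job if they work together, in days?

110/7 days

Combined rate: 1/33 + 1/30 = (10 + 11)/330 = 21/330 = 7/110 per day.
Time = 1 ÷ (7/110) = 110/7 days.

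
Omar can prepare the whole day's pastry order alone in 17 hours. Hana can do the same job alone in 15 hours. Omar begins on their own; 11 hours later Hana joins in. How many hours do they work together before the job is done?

In the first 11 hours Omar alone does 11/17 of the job, leaving 6/17.
Once everyone is working, combined rate: 1/17 + 1/15 = (15 + 17)/255 = 32/255 per hour.
Remaining 6/17 at 32/255 per hour takes 45/16 hours.

45/16 hours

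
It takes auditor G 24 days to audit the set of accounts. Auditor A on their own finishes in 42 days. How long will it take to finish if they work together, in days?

With two workers the combined time is the product over the sum: 24·42/(24+42) = 1008/66 = 168/11 days.

168/11 days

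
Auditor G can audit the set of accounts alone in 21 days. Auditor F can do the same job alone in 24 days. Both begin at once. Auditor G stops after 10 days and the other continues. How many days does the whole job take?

In the first 10 days the combined rate is 5/56, so 25/28 of the job is done, leaving 3/28.
After auditor G leaves the rate is 1/24 per day; the remaining 3/28 takes 18/7 days.
Total = 10 + 18/7 = 88/7 days.

88/7 days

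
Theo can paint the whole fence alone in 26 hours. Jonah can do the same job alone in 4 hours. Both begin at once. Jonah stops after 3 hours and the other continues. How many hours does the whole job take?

In the first 3 hours the combined rate is 15/52, so 45/52 of the job is done, leaving 7/52.
After Jonah leaves the rate is 1/26 per hour; the remaining 7/52 takes 7/2 hours.
Total = 3 + 7/2 = 13/2 hours.

13/2 hours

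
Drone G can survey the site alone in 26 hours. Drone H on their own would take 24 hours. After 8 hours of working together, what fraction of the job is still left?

Combined rate: 1/26 + 1/24 = (12 + 13)/312 = 25/312 per hour.
In 8 hours they complete 8·25/312 = 25/39 of the job.
So 14/39 remains.

14/39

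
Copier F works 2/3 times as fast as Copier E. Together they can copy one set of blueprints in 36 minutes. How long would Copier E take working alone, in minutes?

Let Copier E's rate be r; then Copier F's rate is (2/3)r, so together (2/3 + 1)r = (5/3)r = 1/36.
Thus r = 1/60 per minute.
Copier E alone: 60 minutes; Copier F alone: 90 minutes.

60 minutes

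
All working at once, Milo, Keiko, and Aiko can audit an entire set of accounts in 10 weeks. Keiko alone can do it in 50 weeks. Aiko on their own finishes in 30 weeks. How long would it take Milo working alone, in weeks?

150/7 weeks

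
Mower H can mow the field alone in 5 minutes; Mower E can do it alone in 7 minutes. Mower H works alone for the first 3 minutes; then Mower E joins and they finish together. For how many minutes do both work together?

7/6 minutes

In 3 minutes Mower H does 3/5 of the job, leaving 2/5.
Mower H and Mower E together work at 12/35 per minute, so finishing takes 2/5 ÷ 12/35 = 7/6 minutes.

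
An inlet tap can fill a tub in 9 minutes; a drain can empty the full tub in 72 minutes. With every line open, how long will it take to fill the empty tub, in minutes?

72/7 minutes

Net rate = 1/9 − 1/72 = (8 − 1)/72 = 7/72 per minute.
Filling time = 1 ÷ (7/72) = 72/7 minutes.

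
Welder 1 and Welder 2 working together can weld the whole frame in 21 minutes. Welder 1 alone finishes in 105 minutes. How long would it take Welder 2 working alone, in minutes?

105/4 minutes

Combined rate is 1/21 per minute.
Known contribution: 1/105 per minute.
So Welder 2's rate is 1/21 − 1/105 = 4/105, meaning 105/4 minutes alone.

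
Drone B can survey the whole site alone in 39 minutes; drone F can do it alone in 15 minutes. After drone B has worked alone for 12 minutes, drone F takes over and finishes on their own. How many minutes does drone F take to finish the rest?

135/13 minutes

In 12 minutes drone B does 12/39 = 4/13 of the job, leaving 9/13.
Drone F works at 1/15 per minute, so finishing takes 9/13 ÷ 1/15 = 135/13 minutes.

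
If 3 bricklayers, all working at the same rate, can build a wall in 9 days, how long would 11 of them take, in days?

Total work is 3·9 = 27 bricklayer-days.
With 11 bricklayers: 27/11 days.

27/11 days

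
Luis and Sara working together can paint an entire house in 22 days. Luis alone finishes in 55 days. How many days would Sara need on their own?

110/3 days

Combined rate is 1/22 per day.
Known contribution: 1/55 per day.
So Sara's rate is 1/22 − 1/55 = 3/110, meaning 110/3 days alone.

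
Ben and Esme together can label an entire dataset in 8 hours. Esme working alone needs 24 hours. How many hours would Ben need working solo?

Combined rate is 1/8 per hour.
Known contribution: 1/24 per hour.
So Ben's rate is 1/8 − 1/24 = 1/12, meaning 12 hours alone.

12 hours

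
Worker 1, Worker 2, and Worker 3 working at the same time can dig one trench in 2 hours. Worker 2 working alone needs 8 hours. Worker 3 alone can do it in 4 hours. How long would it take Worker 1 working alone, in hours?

Combined rate is 1/2 per hour.
Known contribution: 1/8 + 1/4 = (1 + 2)/8 = 3/8 per hour.
So Worker 1's rate is 1/2 − 3/8 = 1/8, meaning 8 hours alone.

8 hours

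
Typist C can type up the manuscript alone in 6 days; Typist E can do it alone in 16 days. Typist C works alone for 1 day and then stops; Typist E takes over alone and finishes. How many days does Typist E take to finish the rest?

In 1 day Typist C does 1/6 of the job, leaving 5/6.
Typist E works at 1/16 per day, so finishing takes 5/6 ÷ 1/16 = 40/3 days.

40/3 days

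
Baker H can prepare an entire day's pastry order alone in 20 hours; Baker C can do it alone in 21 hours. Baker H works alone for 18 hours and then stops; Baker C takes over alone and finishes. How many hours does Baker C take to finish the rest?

In 18 hours Baker H does 18/20 = 9/10 of the job, leaving 1/10.
Baker C works at 1/21 per hour, so finishing takes 1/10 ÷ 1/21 = 21/10 hours.

21/10 hours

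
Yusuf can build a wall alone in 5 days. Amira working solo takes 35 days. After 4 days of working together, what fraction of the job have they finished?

Combined rate: 1/5 + 1/35 = (7 + 1)/35 = 8/35 per day.
In 4 days they complete 4·8/35 = 32/35 of the job.

32/35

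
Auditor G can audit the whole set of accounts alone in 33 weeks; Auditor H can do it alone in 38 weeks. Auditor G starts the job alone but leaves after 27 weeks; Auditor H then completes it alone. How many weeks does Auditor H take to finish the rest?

In 27 weeks Auditor G does 27/33 = 9/11 of the job, leaving 2/11.
Auditor H works at 1/38 per week, so finishing takes 2/11 ÷ 1/38 = 76/11 weeks.

76/11 weeks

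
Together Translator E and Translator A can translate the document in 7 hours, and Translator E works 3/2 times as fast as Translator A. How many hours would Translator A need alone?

Let Translator A's rate be r; then Translator E's rate is (3/2)r, so together (3/2 + 1)r = (5/2)r = 1/7.
Thus r = 2/35 per hour.
Translator A alone: 35/2 hours; Translator E alone: 35/3 hours.

35/2 hours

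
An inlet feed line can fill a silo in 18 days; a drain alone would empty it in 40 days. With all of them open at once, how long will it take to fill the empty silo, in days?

Net rate = 1/18 − 1/40 = (20 − 9)/360 = 11/360 per day.
Filling time = 1 ÷ (11/360) = 360/11 days.

360/11 days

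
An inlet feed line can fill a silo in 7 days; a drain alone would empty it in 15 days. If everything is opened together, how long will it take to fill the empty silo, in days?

Net rate = 1/7 − 1/15 = (15 − 7)/105 = 8/105 per day.
Filling time = 1 ÷ (8/105) = 105/8 days.

105/8 days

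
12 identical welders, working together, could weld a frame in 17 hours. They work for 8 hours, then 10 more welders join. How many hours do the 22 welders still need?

54/11 hours

One welder does 1/204 of the job per hour.
After 8 hours with 12 welders, 8/17 is done (9/17 left).
With 22 welders the rate is 22/204 = 11/102, so the rest takes 9/17 ÷ 11/102 = 54/11 hours.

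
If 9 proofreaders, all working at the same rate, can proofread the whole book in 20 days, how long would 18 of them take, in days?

10 days

Total work is 9·20 = 180 proofreader-days.
With 18 proofreaders: 180/18 = 10 days.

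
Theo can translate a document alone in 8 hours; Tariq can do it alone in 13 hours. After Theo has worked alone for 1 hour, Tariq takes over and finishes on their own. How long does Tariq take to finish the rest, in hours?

In 1 hour Theo does 1/8 of the job, leaving 7/8.
Tariq works at 1/13 per hour, so finishing takes 7/8 ÷ 1/13 = 91/8 hours.

91/8 hours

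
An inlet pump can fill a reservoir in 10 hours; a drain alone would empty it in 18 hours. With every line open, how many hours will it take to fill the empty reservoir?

45/2 hours

Net rate = 1/10 − 1/18 = (9 − 5)/90 = 4/90 = 2/45 per hour.
Filling time = 1 ÷ (2/45) = 45/2 hours.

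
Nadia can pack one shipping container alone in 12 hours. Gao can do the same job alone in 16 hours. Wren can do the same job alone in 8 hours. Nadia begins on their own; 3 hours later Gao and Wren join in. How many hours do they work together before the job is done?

In the first 3 hours Nadia alone does 3/12 = 1/4 of the job, leaving 3/4.
Once everyone is working, combined rate: 1/12 + 1/16 + 1/8 = (4 + 3 + 6)/48 = 13/48 per hour.
Remaining 3/4 at 13/48 per hour takes 36/13 hours.

36/13 hours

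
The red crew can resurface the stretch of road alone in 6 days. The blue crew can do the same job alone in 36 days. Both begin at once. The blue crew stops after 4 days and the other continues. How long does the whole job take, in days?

In the first 4 days the combined rate is 7/36, so 7/9 of the job is done, leaving 2/9.
After the blue crew leaves the rate is 1/6 per day; the remaining 2/9 takes 4/3 days.
Total = 4 + 4/3 = 16/3 days.

16/3 days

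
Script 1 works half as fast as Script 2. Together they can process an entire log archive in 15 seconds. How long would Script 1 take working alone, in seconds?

45 seconds

Let Script 2's rate be r; then Script 1's rate is (1/2)r, so together (1/2 + 1)r = (3/2)r = 1/15.
Thus r = 2/45 per second.
Script 2 alone: 45/2 seconds; Script 1 alone: 45 seconds.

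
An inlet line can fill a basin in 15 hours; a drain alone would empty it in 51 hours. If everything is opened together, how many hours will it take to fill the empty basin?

Net rate = 1/15 − 1/51 = (17 − 5)/255 = 12/255 = 4/85 per hour.
Filling time = 1 ÷ (4/85) = 85/4 hours.

85/4 hours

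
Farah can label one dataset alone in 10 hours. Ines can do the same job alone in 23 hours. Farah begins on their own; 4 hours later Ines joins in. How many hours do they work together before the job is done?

46/11 hours

In the first 4 hours Farah alone does 4/10 = 2/5 of the job, leaving 3/5.
Once everyone is working, combined rate: 1/10 + 1/23 = (23 + 10)/230 = 33/230 per hour.
Remaining 3/5 at 33/230 per hour takes 46/11 hours.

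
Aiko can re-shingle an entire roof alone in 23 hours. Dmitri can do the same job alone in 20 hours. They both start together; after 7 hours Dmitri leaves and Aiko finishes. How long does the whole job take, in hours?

In the first 7 hours the combined rate is 43/460, so 301/460 of the job is done, leaving 159/460.
After Dmitri leaves the rate is 1/23 per hour; the remaining 159/460 takes 159/20 hours.
Total = 7 + 159/20 = 299/20 hours.

299/20 hours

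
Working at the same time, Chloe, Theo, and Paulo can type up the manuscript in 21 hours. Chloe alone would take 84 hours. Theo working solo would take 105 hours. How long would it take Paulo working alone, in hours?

Combined rate is 1/21 per hour.
Known contribution: 1/84 + 1/105 = (5 + 4)/420 = 9/420 = 3/140 per hour.
So Paulo's rate is 1/21 − 3/140 = 11/420, meaning 420/11 hours alone.

420/11 hours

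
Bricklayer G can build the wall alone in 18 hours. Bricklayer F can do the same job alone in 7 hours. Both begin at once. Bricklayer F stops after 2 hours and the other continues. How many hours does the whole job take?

90/7 hours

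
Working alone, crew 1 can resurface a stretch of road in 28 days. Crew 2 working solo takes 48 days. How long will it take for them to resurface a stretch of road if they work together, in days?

With two workers the combined time is the product over the sum: 28·48/(28+48) = 1344/76 = 336/19 days.

336/19 days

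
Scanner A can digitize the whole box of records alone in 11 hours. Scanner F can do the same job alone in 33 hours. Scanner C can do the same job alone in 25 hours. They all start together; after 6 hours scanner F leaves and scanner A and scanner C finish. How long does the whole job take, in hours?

25/4 hours

In the first 6 hours the combined rate is 133/825, so 266/275 of the job is done, leaving 9/275.
After scanner F leaves the rate is 36/275 per hour; the remaining 9/275 takes 1/4 hours.
Total = 6 + 1/4 = 25/4 hours.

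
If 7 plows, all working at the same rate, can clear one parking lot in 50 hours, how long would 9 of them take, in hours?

Total work is 7·50 = 350 plow-hours.
With 9 plows: 350/9 hours.

350/9 hours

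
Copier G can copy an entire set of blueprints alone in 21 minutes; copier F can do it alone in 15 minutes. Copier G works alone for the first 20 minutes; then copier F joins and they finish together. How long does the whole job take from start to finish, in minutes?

In 20 minutes copier G does 20/21 of the job, leaving 1/21.
Copier G and copier F together work at 4/35 per minute, so finishing takes 1/21 ÷ 4/35 = 5/12 minutes.
Total time = 20 + 5/12 = 245/12 minutes.

245/12 minutes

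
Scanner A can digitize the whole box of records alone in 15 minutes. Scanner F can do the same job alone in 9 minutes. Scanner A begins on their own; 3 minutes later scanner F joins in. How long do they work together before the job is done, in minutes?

In the first 3 minutes scanner A alone does 3/15 = 1/5 of the job, leaving 4/5.
Once everyone is working, combined rate: 1/15 + 1/9 = (3 + 5)/45 = 8/45 per minute.
Remaining 4/5 at 8/45 per minute takes 9/2 minutes.

9/2 minutes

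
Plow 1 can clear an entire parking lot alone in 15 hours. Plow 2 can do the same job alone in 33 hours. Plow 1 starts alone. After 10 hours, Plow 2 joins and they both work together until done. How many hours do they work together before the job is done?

In the first 10 hours Plow 1 alone does 10/15 = 2/3 of the job, leaving 1/3.
Once everyone is working, combined rate: 1/15 + 1/33 = (11 + 5)/165 = 16/165 per hour.
Remaining 1/3 at 16/165 per hour takes 55/16 hours.

55/16 hours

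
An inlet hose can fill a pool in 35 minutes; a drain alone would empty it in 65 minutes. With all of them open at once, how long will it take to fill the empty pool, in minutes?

Net rate = 1/35 − 1/65 = (13 − 7)/455 = 6/455 per minute.
Filling time = 1 ÷ (6/455) = 455/6 minutes.

455/6 minutes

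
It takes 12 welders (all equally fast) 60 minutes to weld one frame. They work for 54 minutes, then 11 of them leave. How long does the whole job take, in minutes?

One welder does 1/720 of the job per minute.
After 54 minutes with 12 welders, 9/10 is done (1/10 left).
With 1 welder the rate is 1/720, so the rest takes 1/10 ÷ 1/720 = 72 minutes.
Total = 54 + 72 = 126 minutes.

126 minutes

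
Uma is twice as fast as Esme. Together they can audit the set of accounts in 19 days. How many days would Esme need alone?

57 days

Let Esme's rate be r; then Uma's rate is 2r, so together (2 + 1)r = 3r = 1/19.
Thus r = 1/57 per day.
Esme alone: 57 days; Uma alone: 57/2 days.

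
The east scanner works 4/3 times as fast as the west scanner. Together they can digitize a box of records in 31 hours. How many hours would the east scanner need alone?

Let the west scanner's rate be r; then the east scanner's rate is (4/3)r, so together (4/3 + 1)r = (7/3)r = 1/31.
Thus r = 3/217 per hour.
The west scanner alone: 217/3 hours; the east scanner alone: 217/4 hours.

217/4 hours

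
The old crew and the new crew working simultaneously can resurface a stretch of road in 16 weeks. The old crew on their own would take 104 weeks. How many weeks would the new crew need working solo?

Combined rate is 1/16 per week.
Known contribution: 1/104 per week.
So the new crew's rate is 1/16 − 1/104 = 11/208, meaning 208/11 weeks alone.

208/11 weeks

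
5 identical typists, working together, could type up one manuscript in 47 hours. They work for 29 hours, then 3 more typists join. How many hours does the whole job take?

One typist does 1/235 of the job per hour.
After 29 hours with 5 typists, 29/47 is done (18/47 left).
With 8 typists the rate is 8/235, so the rest takes 18/47 ÷ 8/235 = 45/4 hours.
Total = 29 + 45/4 = 161/4 hours.

161/4 hours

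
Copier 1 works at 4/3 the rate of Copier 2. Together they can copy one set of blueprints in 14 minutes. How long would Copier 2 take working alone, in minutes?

98/3 minutes

Let Copier 2's rate be r; then Copier 1's rate is (4/3)r, so together (4/3 + 1)r = (7/3)r = 1/14.
Thus r = 3/98 per minute.
Copier 2 alone: 98/3 minutes; Copier 1 alone: 49/2 minutes.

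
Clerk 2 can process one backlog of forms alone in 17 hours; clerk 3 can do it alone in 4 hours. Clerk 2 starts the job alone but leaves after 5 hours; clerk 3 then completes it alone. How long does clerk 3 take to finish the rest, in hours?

In 5 hours clerk 2 does 5/17 of the job, leaving 12/17.
Clerk 3 works at 1/4 per hour, so finishing takes 12/17 ÷ 1/4 = 48/17 hours.

48/17 hours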